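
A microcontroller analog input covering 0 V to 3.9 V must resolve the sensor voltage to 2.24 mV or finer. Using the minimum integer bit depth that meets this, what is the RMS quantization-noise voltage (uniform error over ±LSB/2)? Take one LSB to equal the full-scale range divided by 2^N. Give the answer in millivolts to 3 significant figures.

0.550 mV

V_FS = 3.9 V.
Required number of levels: 3.9/2.24 mV = 1741.1; smallest N with 2^N ≥ that is 11.
LSB = 3.9 V / 2^11 = 1.9043 mV.
σ_q = LSB/√12 = 1.9043 mV/3.4641 = 0.550 mV.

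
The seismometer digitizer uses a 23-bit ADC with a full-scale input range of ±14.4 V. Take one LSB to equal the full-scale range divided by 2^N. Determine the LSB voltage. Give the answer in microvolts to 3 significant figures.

Full-scale range = 14.4 V − (-14.4 V) = 28.8 V.
2^23 = 8388608 levels.
LSB = 28.8 V ÷ 2^23 = 28.8/8388608 V = 3.43 µV.

3.43 µV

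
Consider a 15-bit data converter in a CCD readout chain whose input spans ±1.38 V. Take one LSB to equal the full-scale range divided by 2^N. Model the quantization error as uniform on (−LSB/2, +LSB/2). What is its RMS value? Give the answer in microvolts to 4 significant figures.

Span: 1.38 V − (-1.38 V) = 2.76 V.
LSB = 2.76 V ÷ 2^15 = 2.76/32768 V = 84.2285 µV.
RMS of a uniform error over width LSB is LSB/√12 = 24.31 µV.

24.31 µV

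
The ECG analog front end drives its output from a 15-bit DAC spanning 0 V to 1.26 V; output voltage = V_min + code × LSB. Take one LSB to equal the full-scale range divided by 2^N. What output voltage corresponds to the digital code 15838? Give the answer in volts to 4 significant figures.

0.6090 V

Full-scale range = 1.26 V. LSB = 1.26 V / 2^15.
Output = V_min + (15838/32768) × range = 0 + 0.483337 × 1.26 V
      = 0 + 0.609005 = 0.609005 V.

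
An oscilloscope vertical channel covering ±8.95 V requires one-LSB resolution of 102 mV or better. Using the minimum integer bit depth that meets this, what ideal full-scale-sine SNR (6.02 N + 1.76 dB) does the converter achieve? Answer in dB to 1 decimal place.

Full-scale range = 8.95 V − (-8.95 V) = 17.9 V.
17.9 V / 102 mV = 175.5. Since 2^7 = 128 and 2^8 = 256, N = 8.
6.02(8) + 1.76 = 49.92 dB.

49.9 dB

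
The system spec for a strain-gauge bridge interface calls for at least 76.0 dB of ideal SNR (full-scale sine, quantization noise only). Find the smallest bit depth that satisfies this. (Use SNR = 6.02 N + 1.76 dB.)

13 bits

Solving 6.02 N ≥ 76.0 − 1.76: N ≥ 12.332. Round up → N = 13.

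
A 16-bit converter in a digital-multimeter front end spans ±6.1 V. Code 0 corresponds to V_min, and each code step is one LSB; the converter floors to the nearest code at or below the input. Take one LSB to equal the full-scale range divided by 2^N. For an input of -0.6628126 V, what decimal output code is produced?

29207

Span: 6.1 V − (-6.1 V) = 12.2 V. LSB = 12.2 V / 2^16 ≈ 186.2 µV.
code = ⌊(V_in − V_min)/LSB⌋ = ⌊(V_in − V_min) × 2^16 / range⌋
     = ⌊(-0.6628126 − (-6.1)) × 65536 / 12.2⌋ = ⌊5.4371874 × 65536/12.2⌋
     = ⌊29207.501⌋ = 29207.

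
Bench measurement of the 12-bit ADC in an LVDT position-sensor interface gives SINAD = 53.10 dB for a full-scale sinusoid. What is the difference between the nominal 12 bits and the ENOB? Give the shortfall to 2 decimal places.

ENOB = (SINAD − 1.76)/6.02 = (53.10 − 1.76)/6.02 = 8.5282 bits.
12 − 8.5282 = 3.47 bits below nominal.

3.47 bits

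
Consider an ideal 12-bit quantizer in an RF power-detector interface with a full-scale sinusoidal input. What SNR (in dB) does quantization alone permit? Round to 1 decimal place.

For an ideal N-bit converter with full-scale sine input, SNR = 6.02 N + 1.76 dB. SNR = 6.02 × 12 + 1.76 = 72.24 + 1.76 = 74.00 dB.

74.0 dB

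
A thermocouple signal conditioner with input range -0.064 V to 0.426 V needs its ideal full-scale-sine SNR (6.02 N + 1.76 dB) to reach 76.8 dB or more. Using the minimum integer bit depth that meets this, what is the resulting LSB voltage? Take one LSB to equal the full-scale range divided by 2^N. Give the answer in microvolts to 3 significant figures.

59.8 µV

Full-scale range = 0.426 V − (-0.064 V) = 0.49 V.
Solving 6.02 N ≥ 76.8 − 1.76: N ≥ 12.465. Round up → N = 13.
LSB = 0.49 V / 2^13 = 59.8 µV.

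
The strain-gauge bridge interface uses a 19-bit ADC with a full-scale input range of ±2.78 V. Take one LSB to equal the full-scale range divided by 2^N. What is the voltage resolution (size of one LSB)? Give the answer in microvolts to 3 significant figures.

10.6 µV

Full-scale range = 2.78 V − (-2.78 V) = 5.56 V.
2^19 = 524288 levels.
One LSB is 5.56 V / 524288 = 10.6 µV.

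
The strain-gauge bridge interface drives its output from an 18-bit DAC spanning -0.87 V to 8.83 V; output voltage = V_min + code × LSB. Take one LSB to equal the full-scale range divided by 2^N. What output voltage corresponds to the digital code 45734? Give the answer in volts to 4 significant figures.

0.8223 V

Span: 8.83 V − (-0.87 V) = 9.7 V. LSB = 9.7 V / 2^18.
V_out = V_min + code × LSB = -0.87 V + 45734 × 9.7 V / 262144
      = -0.87 + 1.69228 = 0.822275 V.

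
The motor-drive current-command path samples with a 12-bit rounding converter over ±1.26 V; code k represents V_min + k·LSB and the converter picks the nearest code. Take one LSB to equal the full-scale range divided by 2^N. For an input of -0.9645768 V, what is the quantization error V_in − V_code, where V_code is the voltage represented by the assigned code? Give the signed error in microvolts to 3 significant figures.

Range = 1.26 − (-1.26) = 2.52 V. LSB = 2.52 V / 2^12 ≈ 0.6152 mV.
(V_in − V_min)/LSB = (-0.9645768 − (-1.26)) × 4096/2.52 = 480.1799 → nearest code k = 480.
Reconstructed level: -1.26 + 480 × 2.52/4096 V = -0.9646875000 V.
Error = V_in − V_code = -0.9645768 − (-0.9646875000) = +111 µV.

+111 µV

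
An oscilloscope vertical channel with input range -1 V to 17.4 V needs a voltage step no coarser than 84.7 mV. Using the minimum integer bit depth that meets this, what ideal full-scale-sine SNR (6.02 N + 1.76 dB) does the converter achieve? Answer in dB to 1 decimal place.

Span: 17.4 V − (-1 V) = 18.4 V.
18.4 V / 84.7 mV = 217.2. Since 2^7 = 128 and 2^8 = 256, N = 8.
6.02(8) + 1.76 = 49.92 dB.

49.9 dB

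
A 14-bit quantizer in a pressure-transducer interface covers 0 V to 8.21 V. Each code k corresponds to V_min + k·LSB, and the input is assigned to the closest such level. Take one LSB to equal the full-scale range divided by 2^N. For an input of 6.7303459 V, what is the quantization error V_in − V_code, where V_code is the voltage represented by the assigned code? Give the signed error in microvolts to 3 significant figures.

Span = 8.21 V. LSB = 8.21 V / 2^14 ≈ 0.5011 mV.
Position in LSBs: (6.7303459 − (0)) × 16384/8.21 = 13431.1799; rounding gives k = 13431.
V_code = 0 + (13431/16384) × 8.21 = 6.7302557373 V.
e = 6.7303459 − (6.7302557373) = +90.2 µV.

+90.2 µV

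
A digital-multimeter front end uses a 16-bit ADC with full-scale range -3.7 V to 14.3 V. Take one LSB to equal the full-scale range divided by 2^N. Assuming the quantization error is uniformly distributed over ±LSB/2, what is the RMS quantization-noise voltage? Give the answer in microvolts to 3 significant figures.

79.3 µV

The full-scale span is 14.3 − (-3.7) = 18 V.
Step size = 18/65536 V = 274.66 µV.
σ_q = LSB/√12 = 274.66 µV/3.4641 = 79.3 µV.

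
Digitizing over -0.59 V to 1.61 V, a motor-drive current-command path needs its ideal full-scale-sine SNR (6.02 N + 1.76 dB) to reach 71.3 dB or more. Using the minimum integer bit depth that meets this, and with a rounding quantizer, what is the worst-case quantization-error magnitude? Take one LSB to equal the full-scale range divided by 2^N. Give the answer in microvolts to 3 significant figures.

269 µV

Range = 1.61 − (-0.59) = 2.2 V.
N ≥ (71.3 − 1.76)/6.02 = 11.551 → N_min = 12.
One LSB is 2.2 V / 4096 = 0.53711 mV.
Half an LSB is 269 µV.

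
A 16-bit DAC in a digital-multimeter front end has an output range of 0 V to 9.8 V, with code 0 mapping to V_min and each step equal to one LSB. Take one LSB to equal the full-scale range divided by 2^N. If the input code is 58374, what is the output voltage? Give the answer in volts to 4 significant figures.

Range is 9.8 V. LSB = 9.8 V / 2^16.
V_out = 0 + 58374 × (9.8/65536) V
      = 0 V + 8.72902 V = 8.72902 V.

8.729 V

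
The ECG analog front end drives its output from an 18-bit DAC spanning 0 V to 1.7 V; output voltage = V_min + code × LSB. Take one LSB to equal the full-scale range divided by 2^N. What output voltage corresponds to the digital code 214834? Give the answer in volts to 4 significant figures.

1.393 V

Range is 1.7 V. LSB = 1.7 V / 2^18.
V_out = 0 + 214834 × (1.7/262144) V
      = 0 + 1.39320 = 1.39320 V.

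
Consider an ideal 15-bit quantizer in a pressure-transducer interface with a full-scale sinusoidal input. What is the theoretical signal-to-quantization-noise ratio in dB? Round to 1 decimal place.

92.1 dB

For an ideal N-bit converter with full-scale sine input, SNR = 6.02 N + 1.76 dB. SNR = 6.02 × 15 + 1.76 = 90.30 + 1.76 = 92.06 dB.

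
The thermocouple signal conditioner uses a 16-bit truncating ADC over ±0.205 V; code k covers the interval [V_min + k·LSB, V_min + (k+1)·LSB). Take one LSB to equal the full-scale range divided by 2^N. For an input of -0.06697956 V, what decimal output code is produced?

The full-scale span is 0.205 − (-0.205) = 0.41 V. LSB = 0.41 V / 2^16 ≈ 6.256 µV.
(V_in − V_min) × 2^16/range = (-0.06697956 − (-0.205)) × 65536/0.41 = 22061.726.
Floor → code = 22061.

22061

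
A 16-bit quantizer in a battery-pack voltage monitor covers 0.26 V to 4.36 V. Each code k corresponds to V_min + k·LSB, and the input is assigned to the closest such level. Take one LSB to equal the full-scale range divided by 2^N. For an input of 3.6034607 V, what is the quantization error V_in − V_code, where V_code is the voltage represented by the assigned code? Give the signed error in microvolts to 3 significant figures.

Range = 4.36 − (0.26) = 4.1 V. LSB = 4.1 V / 2^16 ≈ 62.56 µV.
(V_in − V_min)/LSB = (3.6034607 − (0.26)) × 65536/4.1 = 53443.1806 → nearest code k = 53443.
V_code = 0.26 + (53443/65536) × 4.1 = 3.6034494019 V.
V_in − V_code = 3.6034607 − (3.6034494019) = +11.3 µV.

+11.3 µV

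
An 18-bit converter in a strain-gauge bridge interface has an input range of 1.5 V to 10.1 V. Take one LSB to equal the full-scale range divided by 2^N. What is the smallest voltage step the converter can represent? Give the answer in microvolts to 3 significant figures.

Full-scale range = 10.1 V − (1.5 V) = 8.6 V.
Number of codes = 2^18 = 262144.
One LSB is 8.6 V / 262144 = 32.8 µV.

32.8 µV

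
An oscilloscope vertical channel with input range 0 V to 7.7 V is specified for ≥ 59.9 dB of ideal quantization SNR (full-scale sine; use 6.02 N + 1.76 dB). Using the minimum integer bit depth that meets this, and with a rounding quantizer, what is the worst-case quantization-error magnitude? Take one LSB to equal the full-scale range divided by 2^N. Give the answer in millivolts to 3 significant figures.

Span = 7.7 V.
N ≥ (59.9 − 1.76)/6.02 = 9.658 → N_min = 10.
One LSB is 7.7 V / 1024 = 7.5195 mV.
Half an LSB is 3.76 mV.

3.76 mV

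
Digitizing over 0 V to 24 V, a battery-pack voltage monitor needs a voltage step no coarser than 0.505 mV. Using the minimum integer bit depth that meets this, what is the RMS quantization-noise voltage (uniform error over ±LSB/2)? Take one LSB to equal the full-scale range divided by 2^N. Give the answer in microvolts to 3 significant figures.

106 µV

V_FS = 24 V.
24 V / 0.505 mV = 47520. Since 2^15 = 32768 and 2^16 = 65536, N = 16.
LSB = 24 V / 2^16 = 366.21 µV.
σ_q = LSB/√12 = 366.21 µV/3.4641 = 106 µV.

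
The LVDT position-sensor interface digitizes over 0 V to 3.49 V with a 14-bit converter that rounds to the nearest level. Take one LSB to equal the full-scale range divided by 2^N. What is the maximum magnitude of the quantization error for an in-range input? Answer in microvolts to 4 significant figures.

V_FS = 3.49 V.
LSB = 3.49 V / 2^14 = 213.013 µV.
|e|_max = LSB/2 = 106.5 µV.

106.5 µV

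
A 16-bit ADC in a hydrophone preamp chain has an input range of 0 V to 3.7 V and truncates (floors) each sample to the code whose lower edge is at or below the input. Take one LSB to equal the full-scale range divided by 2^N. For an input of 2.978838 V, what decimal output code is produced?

52762

Span = 3.7 V. LSB = 3.7 V / 2^16 ≈ 56.46 µV.
(V_in − V_min) × 2^16/range = (2.978838 − (0)) × 65536/3.7 = 52762.467.
Floor → code = 52762.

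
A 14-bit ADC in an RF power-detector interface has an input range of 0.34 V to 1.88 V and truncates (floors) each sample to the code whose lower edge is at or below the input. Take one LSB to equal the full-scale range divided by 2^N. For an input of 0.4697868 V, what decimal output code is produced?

1380

Span: 1.88 V − (0.34 V) = 1.54 V. LSB = 1.54 V / 2^14 ≈ 93.99 µV.
code = ⌊(V_in − V_min)/LSB⌋ = ⌊(V_in − V_min) × 2^14 / range⌋
     = ⌊(0.4697868 − (0.34)) × 16384 / 1.54⌋ = ⌊0.1297868 × 16384/1.54⌋
     = ⌊1380.797⌋ = 1380.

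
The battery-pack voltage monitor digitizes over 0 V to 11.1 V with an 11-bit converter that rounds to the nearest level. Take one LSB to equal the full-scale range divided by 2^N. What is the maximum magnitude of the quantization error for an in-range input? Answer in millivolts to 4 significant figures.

2.710 mV

Range is 11.1 V.
Step size = 11.1/2048 V = 5.41992 mV.
Worst-case error for round-to-nearest is half an LSB: 2.710 mV.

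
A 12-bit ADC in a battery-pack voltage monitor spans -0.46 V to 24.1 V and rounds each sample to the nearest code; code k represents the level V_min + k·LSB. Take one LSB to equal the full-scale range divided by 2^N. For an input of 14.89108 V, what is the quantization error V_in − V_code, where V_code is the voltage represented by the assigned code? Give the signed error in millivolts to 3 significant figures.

+1.08 mV

Range = 24.1 − (-0.46) = 24.56 V. LSB = 24.56 V / 2^12 ≈ 5.996 mV.
(V_in − V_min)/LSB = (14.89108 − (-0.46)) × 4096/24.56 = 2560.1801 → nearest code k = 2560.
V_code = V_min + k × range/2^12 = -0.46 + 2560 × 24.56/4096 = 14.89000000 V.
e = 14.89108 − (14.89000000) = +1.08 mV.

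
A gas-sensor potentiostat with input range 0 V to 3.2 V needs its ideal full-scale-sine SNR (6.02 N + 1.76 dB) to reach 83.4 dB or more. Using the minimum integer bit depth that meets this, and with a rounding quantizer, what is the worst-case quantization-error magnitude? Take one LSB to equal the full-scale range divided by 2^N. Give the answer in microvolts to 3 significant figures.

97.7 µV

Range is 3.2 V.
N ≥ (83.4 − 1.76)/6.02 = 13.561 → N_min = 14.
Step size = 3.2/16384 V = 195.31 µV.
|e|_max = LSB/2 = 97.7 µV.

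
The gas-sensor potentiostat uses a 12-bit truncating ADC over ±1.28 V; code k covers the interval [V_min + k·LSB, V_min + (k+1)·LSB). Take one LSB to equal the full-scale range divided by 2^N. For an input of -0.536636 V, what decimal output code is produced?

Full-scale range = 1.28 V − (-1.28 V) = 2.56 V. LSB = 2.56 V / 2^12 ≈ 0.6250 mV.
(V_in − V_min) × 2^12/range = (-0.536636 − (-1.28)) × 4096/2.56 = 1189.382.
Floor → code = 1189.

1189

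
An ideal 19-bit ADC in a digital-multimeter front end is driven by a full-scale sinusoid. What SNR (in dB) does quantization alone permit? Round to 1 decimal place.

116.1 dB

SNR = 6.02·19 + 1.76 = 116.14 dB.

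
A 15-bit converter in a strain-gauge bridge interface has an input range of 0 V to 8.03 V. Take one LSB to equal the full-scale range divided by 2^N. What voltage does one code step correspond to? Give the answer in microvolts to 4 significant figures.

245.1 µV

V_FS = 8.03 V.
There are 2^15 = 32768 steps.
LSB = 8.03 V ÷ 2^15 = 8.03/32768 V = 245.1 µV.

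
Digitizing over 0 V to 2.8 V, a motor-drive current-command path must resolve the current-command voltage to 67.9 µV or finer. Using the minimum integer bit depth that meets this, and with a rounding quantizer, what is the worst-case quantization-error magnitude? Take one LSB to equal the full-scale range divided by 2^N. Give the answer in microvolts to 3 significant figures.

Span = 2.8 V.
Levels needed ≥ 2.8/67.9 µV = 41240. 2^16 = 65536 suffices, so N_min = 16.
Step size = 2.8/65536 V = 42.725 µV.
Max error for round-to-nearest is LSB/2 = 21.4 µV.

21.4 µV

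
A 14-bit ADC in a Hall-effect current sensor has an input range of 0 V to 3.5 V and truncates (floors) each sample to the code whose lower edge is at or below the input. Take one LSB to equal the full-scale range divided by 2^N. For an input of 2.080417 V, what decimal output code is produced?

Span = 3.5 V. LSB = 3.5 V / 2^14 ≈ 213.6 µV.
(V_in − V_min) × 2^14/range = (2.080417 − (0)) × 16384/3.5 = 9738.729.
Floor → code = 9738.

9738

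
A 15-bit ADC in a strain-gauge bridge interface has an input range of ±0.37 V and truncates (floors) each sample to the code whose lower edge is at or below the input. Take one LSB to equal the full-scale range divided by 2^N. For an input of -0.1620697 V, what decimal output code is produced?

9207

Span: 0.37 V − (-0.37 V) = 0.74 V. LSB = 0.74 V / 2^15 ≈ 22.58 µV.
V_in − V_min = -0.1620697 − (-0.37) = 0.2079303 V.
Divide by LSB: 0.2079303 × 32768/0.74 = 9207.3785.
Truncating gives code 9207.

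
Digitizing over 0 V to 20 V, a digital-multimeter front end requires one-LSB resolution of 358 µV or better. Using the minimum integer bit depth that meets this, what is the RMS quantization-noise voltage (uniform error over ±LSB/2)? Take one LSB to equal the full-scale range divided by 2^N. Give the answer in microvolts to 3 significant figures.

Full-scale range = 20 V.
Levels needed ≥ 20/358 µV = 55870. 2^16 = 65536 suffices, so N_min = 16.
LSB = 20 V ÷ 2^16 = 20/65536 V = 305.18 µV.
RMS noise = LSB/√12 = 88.1 µV.

88.1 µV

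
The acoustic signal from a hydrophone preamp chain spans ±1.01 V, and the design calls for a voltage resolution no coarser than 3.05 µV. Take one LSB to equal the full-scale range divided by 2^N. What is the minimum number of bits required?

Span: 1.01 V − (-1.01 V) = 2.02 V.
Levels needed ≥ 2.02/3.05 µV = 662300. 2^20 = 1048576 suffices, so N_min = 20.

20 bits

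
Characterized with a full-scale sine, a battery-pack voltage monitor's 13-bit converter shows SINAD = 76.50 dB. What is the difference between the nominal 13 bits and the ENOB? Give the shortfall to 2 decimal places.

N_eff = (76.50 − 1.76)/6.02 = 12.4153 bits.
Lost resolution: 13 − 12.4153 = 0.5847 bits.

0.58 bits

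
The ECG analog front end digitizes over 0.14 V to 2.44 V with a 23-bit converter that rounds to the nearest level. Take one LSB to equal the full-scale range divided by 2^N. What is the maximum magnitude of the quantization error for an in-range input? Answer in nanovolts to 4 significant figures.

Span: 2.44 V − (0.14 V) = 2.3 V.
LSB = 2.3 V ÷ 2^23 = 2.3/8388608 V = 274.181 nV.
A rounding quantizer has |error| ≤ LSB/2 = 137.1 nV.

137.1 nV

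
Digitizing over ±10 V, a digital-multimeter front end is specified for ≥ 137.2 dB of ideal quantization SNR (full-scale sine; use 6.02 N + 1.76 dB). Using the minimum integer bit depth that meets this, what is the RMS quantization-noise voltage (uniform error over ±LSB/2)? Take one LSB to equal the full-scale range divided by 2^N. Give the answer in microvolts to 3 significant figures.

Range = 10 − (-10) = 20 V.
Solving 6.02 N ≥ 137.2 − 1.76: N ≥ 22.498. Round up → N = 23.
One LSB is 20 V / 8388608 = 2.3842 µV.
σ_q = LSB/√12 = 2.3842 µV/3.4641 = 0.688 µV.

0.688 µV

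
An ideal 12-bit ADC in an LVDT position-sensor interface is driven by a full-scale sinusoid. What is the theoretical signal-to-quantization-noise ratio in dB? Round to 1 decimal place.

Ideal quantization SNR: 6.02 × 12 + 1.76 dB = 74.0 dB.

74.0 dB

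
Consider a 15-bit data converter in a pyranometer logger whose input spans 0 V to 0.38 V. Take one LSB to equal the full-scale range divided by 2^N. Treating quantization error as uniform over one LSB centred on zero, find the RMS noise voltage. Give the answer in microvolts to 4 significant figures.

Span = 0.38 V.
LSB = 0.38 V ÷ 2^15 = 0.38/32768 V = 11.5967 µV.
σ_q = LSB/√12 = 11.5967 µV/3.4641 = 3.348 µV.

3.348 µV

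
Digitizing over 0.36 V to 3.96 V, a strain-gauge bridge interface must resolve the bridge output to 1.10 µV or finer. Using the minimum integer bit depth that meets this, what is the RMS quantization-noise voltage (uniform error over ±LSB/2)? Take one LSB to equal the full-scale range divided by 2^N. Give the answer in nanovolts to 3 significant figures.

248 nV

The full-scale span is 3.96 − (0.36) = 3.6 V.
Levels needed ≥ 3.6/1.10 µV = 3.273e6. 2^22 = 4194304 suffices, so N_min = 22.
One LSB is 3.6 V / 4194304 = 0.85831 µV.
V_rms = LSB/√12 = 248 nV.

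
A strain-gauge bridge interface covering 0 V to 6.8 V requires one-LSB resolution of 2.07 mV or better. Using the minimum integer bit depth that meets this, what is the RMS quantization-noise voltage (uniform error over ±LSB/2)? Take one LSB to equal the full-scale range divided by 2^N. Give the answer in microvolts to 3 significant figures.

V_FS = 6.8 V.
6.8 V / 2.07 mV = 3285. Since 2^11 = 2048 and 2^12 = 4096, N = 12.
LSB = 6.8 V / 2^12 = 1.6602 mV.
RMS noise = LSB/√12 = 479 µV.

479 µV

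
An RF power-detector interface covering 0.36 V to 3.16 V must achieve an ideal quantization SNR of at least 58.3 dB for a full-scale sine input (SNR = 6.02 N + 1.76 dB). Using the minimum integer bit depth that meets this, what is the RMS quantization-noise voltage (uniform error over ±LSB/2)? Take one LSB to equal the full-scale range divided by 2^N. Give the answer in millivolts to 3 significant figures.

0.789 mV

The full-scale span is 3.16 − (0.36) = 2.8 V.
Required N = ⌈(58.3 − 1.76)/6.02⌉ = ⌈9.392⌉ = 10.
One LSB is 2.8 V / 1024 = 2.7344 mV.
V_rms = LSB/√12 = 0.789 mV.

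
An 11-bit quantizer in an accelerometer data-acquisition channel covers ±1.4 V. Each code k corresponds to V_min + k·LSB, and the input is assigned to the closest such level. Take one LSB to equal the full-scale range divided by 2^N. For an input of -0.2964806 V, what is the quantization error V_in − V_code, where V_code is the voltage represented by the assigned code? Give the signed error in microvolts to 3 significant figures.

The full-scale span is 1.4 − (-1.4) = 2.8 V. LSB = 2.8 V / 2^11 ≈ 1.367 mV.
(-0.2964806 − (-1.4)) / LSB = 1.1035194 × 2048/2.8 = 807.1456. Nearest integer: k = 807.
V_code = V_min + k × range/2^11 = -1.4 + 807 × 2.8/2048 = -0.2966796875 V.
V_in − V_code = -0.2964806 − (-0.2966796875) = +199 µV.

+199 µV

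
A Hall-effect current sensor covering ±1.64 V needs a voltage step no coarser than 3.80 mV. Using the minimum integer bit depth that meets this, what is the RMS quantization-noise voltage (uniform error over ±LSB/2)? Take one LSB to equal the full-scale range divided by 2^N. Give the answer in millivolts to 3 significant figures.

0.925 mV

Span: 1.64 V − (-1.64 V) = 3.28 V.
Need 2^N ≥ 3.28 V / 3.80 mV = 863.2 → N_min = 10.
One LSB is 3.28 V / 1024 = 3.2031 mV.
RMS noise = LSB/√12 = 0.925 mV.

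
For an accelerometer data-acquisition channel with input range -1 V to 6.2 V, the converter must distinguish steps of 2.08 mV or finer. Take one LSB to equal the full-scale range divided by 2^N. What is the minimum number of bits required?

The full-scale span is 6.2 − (-1) = 7.2 V.
Levels needed ≥ 7.2/2.08 mV = 3462. 2^12 = 4096 suffices, so N_min = 12.

12 bits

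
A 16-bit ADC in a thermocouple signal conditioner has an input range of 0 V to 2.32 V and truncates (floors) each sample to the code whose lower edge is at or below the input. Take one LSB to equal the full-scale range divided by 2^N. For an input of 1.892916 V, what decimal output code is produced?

Span = 2.32 V. LSB = 2.32 V / 2^16 ≈ 35.40 µV.
(V_in − V_min) × 2^16/range = (1.892916 − (0)) × 65536/2.32 = 53471.613.
Floor → code = 53471.

53471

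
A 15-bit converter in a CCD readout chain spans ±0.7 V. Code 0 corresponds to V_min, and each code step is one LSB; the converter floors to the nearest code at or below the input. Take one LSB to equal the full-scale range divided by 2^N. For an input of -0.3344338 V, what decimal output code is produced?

8556

Range = 0.7 − (-0.7) = 1.4 V. LSB = 1.4 V / 2^15 ≈ 42.72 µV.
V_in − V_min = -0.3344338 − (-0.7) = 0.3655662 V.
Divide by LSB: 0.3655662 × 32768/1.4 = 8556.3380.
Truncating gives code 8556.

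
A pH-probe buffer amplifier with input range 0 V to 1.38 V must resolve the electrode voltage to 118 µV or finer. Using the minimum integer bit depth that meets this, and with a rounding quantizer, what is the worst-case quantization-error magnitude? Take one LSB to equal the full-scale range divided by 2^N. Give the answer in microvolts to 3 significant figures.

Full-scale range = 1.38 V.
1.38 V / 118 µV = 11690. Since 2^13 = 8192 and 2^14 = 16384, N = 14.
Step size = 1.38/16384 V = 84.229 µV.
|e|_max = LSB/2 = 42.1 µV.

42.1 µV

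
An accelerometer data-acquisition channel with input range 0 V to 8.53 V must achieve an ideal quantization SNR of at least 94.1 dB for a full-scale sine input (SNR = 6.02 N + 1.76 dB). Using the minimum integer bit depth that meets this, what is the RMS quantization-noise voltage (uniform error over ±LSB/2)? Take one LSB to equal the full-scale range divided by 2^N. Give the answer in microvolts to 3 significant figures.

37.6 µV

Range is 8.53 V.
Required N = ⌈(94.1 − 1.76)/6.02⌉ = ⌈15.339⌉ = 16.
One LSB is 8.53 V / 65536 = 130.16 µV.
σ_q = LSB/√12 = 130.16 µV/3.4641 = 37.6 µV.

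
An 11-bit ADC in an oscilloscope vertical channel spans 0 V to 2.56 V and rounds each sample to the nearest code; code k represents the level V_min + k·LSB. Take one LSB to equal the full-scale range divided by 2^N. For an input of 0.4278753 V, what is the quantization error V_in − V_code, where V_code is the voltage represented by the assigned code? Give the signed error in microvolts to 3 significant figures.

+375 µV

Span = 2.56 V. LSB = 2.56 V / 2^11 ≈ 1.250 mV.
(V_in − V_min)/LSB = (0.4278753 − (0)) × 2048/2.56 = 342.3002 → nearest code k = 342.
V_code = 0 + (342/2048) × 2.56 = 0.4275000000 V.
V_in − V_code = 0.4278753 − (0.4275000000) = +375 µV.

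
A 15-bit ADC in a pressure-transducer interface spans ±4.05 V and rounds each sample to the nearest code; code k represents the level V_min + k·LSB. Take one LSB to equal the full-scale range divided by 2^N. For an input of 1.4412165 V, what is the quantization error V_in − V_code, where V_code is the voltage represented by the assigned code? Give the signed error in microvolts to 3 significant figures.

+84.9 µV

Range = 4.05 − (-4.05) = 8.1 V. LSB = 8.1 V / 2^15 ≈ 247.2 µV.
(1.4412165 − (-4.05)) / LSB = 5.4912165 × 32768/8.1 = 22214.3435. Nearest integer: k = 22214.
V_code = -4.05 + (22214/32768) × 8.1 = 1.4411315918 V.
Error = V_in − V_code = 1.4412165 − (1.4411315918) = +84.9 µV.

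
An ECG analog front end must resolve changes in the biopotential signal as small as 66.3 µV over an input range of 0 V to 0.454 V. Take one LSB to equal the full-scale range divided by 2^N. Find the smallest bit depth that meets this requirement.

Span = 0.454 V.
Need 2^N ≥ 0.454 V / 66.3 µV = 6848 → N_min = 13.

13 bits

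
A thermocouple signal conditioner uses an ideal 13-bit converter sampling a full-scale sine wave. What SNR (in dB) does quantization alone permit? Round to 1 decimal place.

Ideal quantization SNR: 6.02 × 13 + 1.76 dB = 80.0 dB.

80.0 dB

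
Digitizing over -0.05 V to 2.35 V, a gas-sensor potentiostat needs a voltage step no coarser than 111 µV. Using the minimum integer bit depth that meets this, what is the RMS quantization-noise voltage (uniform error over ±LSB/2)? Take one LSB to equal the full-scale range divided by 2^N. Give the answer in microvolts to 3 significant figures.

Full-scale range = 2.35 V − (-0.05 V) = 2.4 V.
Required number of levels: 2.4/111 µV = 21622; smallest N with 2^N ≥ that is 15.
LSB = 2.4 V ÷ 2^15 = 2.4/32768 V = 73.242 µV.
σ_q = LSB/√12 = 73.242 µV/3.4641 = 21.1 µV.

21.1 µV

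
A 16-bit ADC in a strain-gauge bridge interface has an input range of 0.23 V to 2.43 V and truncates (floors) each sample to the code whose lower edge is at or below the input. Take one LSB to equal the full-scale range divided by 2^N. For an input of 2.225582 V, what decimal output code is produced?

59446

Full-scale range = 2.43 V − (0.23 V) = 2.2 V. LSB = 2.2 V / 2^16 ≈ 33.57 µV.
(V_in − V_min) × 2^16/range = (2.225582 − (0.23)) × 65536/2.2 = 59446.574.
Floor → code = 59446.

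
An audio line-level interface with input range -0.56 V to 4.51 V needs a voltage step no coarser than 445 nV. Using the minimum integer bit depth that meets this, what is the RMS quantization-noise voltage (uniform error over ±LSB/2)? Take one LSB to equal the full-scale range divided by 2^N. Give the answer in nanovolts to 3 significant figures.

Span: 4.51 V − (-0.56 V) = 5.07 V.
Need 2^N ≥ 5.07 V / 445 nV = 1.139e7 → N_min = 24.
LSB = 5.07 V ÷ 2^24 = 5.07/16777216 V = 302.20 nV.
σ_q = LSB/√12 = 302.20 nV/3.4641 = 87.2 nV.

87.2 nV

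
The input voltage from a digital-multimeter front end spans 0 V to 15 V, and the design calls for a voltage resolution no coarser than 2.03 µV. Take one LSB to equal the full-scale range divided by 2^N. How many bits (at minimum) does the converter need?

23 bits

Span = 15 V.
Levels needed ≥ 15/2.03 µV = 7.389e6. 2^23 = 8388608 suffices, so N_min = 23.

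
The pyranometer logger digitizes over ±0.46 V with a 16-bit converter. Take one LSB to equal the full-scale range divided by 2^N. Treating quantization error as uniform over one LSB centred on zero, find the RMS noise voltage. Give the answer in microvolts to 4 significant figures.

Range = 0.46 − (-0.46) = 0.92 V.
LSB = 0.92 V / 2^16 = 14.0381 µV.
RMS of a uniform error over width LSB is LSB/√12 = 4.052 µV.

4.052 µV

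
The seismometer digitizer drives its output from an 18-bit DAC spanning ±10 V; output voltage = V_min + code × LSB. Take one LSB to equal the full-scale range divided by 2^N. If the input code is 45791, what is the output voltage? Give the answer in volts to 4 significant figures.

-6.506 V

The full-scale span is 10 − (-10) = 20 V. LSB = 20 V / 2^18.
V_out = -10 + 45791 × (20/262144) V
      = -10 V + 3.49358 V = -6.50642 V.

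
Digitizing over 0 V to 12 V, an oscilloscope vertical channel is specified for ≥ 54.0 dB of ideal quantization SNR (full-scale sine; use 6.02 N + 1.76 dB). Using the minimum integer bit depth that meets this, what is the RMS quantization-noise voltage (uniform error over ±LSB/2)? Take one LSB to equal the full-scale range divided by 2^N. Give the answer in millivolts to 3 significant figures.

6.77 mV

Full-scale range = 12 V.
Solving 6.02 N ≥ 54.0 − 1.76: N ≥ 8.678. Round up → N = 9.
LSB = 12 V / 2^9 = 23.438 mV.
V_rms = LSB/√12 = 6.77 mV.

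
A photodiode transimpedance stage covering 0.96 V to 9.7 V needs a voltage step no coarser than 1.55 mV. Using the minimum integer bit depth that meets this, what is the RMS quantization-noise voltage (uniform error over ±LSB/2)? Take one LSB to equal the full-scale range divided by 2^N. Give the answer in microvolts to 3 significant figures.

308 µV

Full-scale range = 9.7 V − (0.96 V) = 8.74 V.
Need 2^N ≥ 8.74 V / 1.55 mV = 5639 → N_min = 13.
LSB = 8.74 V ÷ 2^13 = 8.74/8192 V = 1.0669 mV.
V_rms = LSB/√12 = 308 µV.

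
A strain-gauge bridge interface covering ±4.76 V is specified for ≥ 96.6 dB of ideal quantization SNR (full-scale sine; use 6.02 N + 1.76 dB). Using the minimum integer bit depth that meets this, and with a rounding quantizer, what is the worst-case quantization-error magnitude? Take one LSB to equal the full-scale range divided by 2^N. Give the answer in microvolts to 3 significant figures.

72.6 µV

Span: 4.76 V − (-4.76 V) = 9.52 V.
Required N = ⌈(96.6 − 1.76)/6.02⌉ = ⌈15.754⌉ = 16.
Step size = 9.52/65536 V = 145.26 µV.
|e|_max = LSB/2 = 72.6 µV.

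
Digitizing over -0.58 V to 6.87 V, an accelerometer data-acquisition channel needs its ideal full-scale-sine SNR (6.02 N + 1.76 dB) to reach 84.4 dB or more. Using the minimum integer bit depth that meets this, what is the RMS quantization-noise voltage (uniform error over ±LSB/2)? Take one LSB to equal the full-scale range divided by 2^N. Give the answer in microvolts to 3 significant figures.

Full-scale range = 6.87 V − (-0.58 V) = 7.45 V.
Required N = ⌈(84.4 − 1.76)/6.02⌉ = ⌈13.728⌉ = 14.
Step size = 7.45/16384 V = 454.71 µV.
σ_q = LSB/√12 = 454.71 µV/3.4641 = 131 µV.

131 µV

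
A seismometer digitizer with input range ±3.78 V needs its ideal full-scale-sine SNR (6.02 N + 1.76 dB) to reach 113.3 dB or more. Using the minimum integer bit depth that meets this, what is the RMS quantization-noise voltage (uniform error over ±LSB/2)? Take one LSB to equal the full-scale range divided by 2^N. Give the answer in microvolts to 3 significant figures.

The full-scale span is 3.78 − (-3.78) = 7.56 V.
Solving 6.02 N ≥ 113.3 − 1.76: N ≥ 18.528. Round up → N = 19.
LSB = 7.56 V / 2^19 = 14.420 µV.
V_rms = LSB/√12 = 4.16 µV.

4.16 µV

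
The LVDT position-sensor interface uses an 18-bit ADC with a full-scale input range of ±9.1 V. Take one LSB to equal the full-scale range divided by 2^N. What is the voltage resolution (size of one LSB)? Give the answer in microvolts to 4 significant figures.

The full-scale span is 9.1 − (-9.1) = 18.2 V.
Number of codes = 2^18 = 262144.
LSB = 18.2 V / 2^18 = 69.43 µV.

69.43 µV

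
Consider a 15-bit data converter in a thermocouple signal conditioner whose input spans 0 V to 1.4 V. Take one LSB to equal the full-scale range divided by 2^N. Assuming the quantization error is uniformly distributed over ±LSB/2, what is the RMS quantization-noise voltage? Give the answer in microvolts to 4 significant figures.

12.33 µV

Range is 1.4 V.
Step size = 1.4/32768 V = 42.7246 µV.
RMS of a uniform error over width LSB is LSB/√12 = 12.33 µV.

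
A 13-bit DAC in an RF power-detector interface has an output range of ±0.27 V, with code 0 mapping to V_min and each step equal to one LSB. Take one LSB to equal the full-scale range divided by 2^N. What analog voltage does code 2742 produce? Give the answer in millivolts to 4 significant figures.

-89.25 mV

Span: 0.27 V − (-0.27 V) = 0.54 V. LSB = 0.54 V / 2^13.
V_out = -0.27 + 2742 × (0.54/8192) V
      = -0.27 V + 0.180747 V = -0.0892529 V.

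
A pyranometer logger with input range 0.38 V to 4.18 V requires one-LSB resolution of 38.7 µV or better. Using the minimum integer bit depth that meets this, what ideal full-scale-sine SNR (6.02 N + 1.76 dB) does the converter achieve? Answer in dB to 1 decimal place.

104.1 dB

Full-scale range = 4.18 V − (0.38 V) = 3.8 V.
Need 2^N ≥ 3.8 V / 38.7 µV = 98190 → N_min = 17.
6.02(17) + 1.76 = 104.10 dB.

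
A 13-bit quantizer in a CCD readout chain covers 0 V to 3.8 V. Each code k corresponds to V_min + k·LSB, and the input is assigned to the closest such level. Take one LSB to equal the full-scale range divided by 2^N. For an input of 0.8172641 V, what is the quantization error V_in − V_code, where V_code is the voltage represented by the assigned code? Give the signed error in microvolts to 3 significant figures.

Full-scale range = 3.8 V. LSB = 3.8 V / 2^13 ≈ 463.9 µV.
Position in LSBs: (0.8172641 − (0)) × 8192/3.8 = 1761.8493; rounding gives k = 1762.
V_code = 0 + (1762/8192) × 3.8 = 0.8173339844 V.
Error = V_in − V_code = 0.8172641 − (0.8173339844) = −69.9 µV.

−69.9 µV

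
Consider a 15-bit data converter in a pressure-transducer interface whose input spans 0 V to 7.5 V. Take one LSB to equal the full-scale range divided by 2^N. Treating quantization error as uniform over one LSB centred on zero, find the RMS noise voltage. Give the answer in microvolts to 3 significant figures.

Range is 7.5 V.
LSB = 7.5 V ÷ 2^15 = 7.5/32768 V = 228.88 µV.
σ_q = LSB/√12 = 228.88 µV/3.4641 = 66.1 µV.

66.1 µV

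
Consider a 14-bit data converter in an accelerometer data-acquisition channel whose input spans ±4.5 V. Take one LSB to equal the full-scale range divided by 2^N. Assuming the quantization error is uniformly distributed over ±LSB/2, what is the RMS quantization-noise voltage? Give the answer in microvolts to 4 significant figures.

Full-scale range = 4.5 V − (-4.5 V) = 9 V.
Step size = 9/16384 V = 0.549316 mV.
σ_q = LSB/√12 = 0.549316 mV/3.4641 = 158.6 µV.

158.6 µV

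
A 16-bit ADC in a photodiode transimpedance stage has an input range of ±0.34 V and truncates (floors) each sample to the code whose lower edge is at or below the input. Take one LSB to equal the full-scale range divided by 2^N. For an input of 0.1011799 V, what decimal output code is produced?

42519

Span: 0.34 V − (-0.34 V) = 0.68 V. LSB = 0.68 V / 2^16 ≈ 10.38 µV.
V_in − V_min = 0.1011799 − (-0.34) = 0.4411799 V.
Divide by LSB: 0.4411799 × 65536/0.68 = 42519.3617.
Truncating gives code 42519.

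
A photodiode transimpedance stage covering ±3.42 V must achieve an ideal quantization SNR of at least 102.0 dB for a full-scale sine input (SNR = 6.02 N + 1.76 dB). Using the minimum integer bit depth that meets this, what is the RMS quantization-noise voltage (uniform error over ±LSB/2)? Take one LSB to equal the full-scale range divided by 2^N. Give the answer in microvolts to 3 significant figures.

Full-scale range = 3.42 V − (-3.42 V) = 6.84 V.
6.02 N + 1.76 ≥ 102.0 gives N ≥ 16.651, so the minimum integer is 17.
Step size = 6.84/131072 V = 52.185 µV.
RMS noise = LSB/√12 = 15.1 µV.

15.1 µV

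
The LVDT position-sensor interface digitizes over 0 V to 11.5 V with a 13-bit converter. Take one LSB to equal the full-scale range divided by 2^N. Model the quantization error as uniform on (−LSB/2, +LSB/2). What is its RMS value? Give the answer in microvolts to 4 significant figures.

405.2 µV

Full-scale range = 11.5 V.
LSB = 11.5 V / 2^13 = 1.40381 mV.
RMS of a uniform error over width LSB is LSB/√12 = 405.2 µV.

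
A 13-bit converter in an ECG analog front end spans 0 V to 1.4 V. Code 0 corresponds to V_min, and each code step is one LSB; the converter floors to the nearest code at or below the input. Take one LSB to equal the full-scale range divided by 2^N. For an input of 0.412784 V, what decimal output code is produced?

Range is 1.4 V. LSB = 1.4 V / 2^13 ≈ 170.9 µV.
code = ⌊(V_in − V_min)/LSB⌋ = ⌊(V_in − V_min) × 2^13 / range⌋
     = ⌊(0.412784 − (0)) × 8192 / 1.4⌋ = ⌊0.412784 × 8192/1.4⌋
     = ⌊2415.376⌋ = 2415.

2415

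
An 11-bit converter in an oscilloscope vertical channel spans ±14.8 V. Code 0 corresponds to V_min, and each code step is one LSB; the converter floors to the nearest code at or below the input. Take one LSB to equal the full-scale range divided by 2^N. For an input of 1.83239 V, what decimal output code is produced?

1150

The full-scale span is 14.8 − (-14.8) = 29.6 V. LSB = 29.6 V / 2^11 ≈ 14.45 mV.
code = ⌊(V_in − V_min)/LSB⌋ = ⌊(V_in − V_min) × 2^11 / range⌋
     = ⌊(1.83239 − (-14.8)) × 2048 / 29.6⌋ = ⌊16.63239 × 2048/29.6⌋
     = ⌊1150.782⌋ = 1150.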